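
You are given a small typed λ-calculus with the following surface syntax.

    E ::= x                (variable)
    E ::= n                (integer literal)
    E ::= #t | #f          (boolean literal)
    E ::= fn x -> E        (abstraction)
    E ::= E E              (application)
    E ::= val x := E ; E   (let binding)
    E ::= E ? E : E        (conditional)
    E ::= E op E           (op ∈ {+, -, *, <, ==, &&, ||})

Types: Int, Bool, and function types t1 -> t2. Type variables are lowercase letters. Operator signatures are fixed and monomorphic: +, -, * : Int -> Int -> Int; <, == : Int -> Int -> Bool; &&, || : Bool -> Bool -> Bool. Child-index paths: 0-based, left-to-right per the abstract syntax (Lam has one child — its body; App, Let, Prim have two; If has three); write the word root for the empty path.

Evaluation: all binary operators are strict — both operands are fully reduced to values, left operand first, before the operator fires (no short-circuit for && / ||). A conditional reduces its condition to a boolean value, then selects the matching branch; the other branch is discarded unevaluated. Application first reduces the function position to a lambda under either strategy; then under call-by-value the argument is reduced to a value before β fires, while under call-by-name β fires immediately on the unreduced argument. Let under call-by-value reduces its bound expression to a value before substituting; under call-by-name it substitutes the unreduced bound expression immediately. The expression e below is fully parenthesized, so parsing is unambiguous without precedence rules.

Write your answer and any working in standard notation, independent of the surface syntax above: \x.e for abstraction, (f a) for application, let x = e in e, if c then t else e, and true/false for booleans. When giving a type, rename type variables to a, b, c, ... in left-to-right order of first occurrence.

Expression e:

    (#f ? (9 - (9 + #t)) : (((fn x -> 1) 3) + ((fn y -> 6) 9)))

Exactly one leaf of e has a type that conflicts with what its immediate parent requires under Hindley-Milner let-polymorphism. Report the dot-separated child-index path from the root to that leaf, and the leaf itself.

Derivation:
  unify Bool ~ Bool
  unify Int ~ Int
  unify Int ~ Int
  unify Bool ~ Int
  FAIL: mismatch Bool ~ Int

Answer: 1.1.1 : true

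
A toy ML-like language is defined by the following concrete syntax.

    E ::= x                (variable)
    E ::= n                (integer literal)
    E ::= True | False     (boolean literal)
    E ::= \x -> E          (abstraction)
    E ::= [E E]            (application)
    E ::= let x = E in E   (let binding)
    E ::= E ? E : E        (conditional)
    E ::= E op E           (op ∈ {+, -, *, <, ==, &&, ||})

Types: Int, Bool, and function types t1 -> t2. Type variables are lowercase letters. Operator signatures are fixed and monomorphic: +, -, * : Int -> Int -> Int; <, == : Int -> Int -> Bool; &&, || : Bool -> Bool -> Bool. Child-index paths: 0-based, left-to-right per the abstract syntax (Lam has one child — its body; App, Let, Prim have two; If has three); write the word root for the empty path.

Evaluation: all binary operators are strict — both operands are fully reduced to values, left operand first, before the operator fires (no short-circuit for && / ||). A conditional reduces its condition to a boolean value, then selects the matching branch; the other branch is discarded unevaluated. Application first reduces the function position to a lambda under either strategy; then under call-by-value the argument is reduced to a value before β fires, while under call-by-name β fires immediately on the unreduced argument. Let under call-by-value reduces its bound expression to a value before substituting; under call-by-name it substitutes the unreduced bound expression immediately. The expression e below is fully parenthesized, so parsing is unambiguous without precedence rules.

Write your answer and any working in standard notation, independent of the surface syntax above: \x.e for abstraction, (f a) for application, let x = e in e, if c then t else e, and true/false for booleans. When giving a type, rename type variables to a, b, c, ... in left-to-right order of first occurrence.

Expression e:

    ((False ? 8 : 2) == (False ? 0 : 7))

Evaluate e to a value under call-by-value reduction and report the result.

Answer: false

Working:
step 0: ((if false then 8 else 2) == (if false then 0 else 7))
step 1: [if@0] (2 == (if false then 0 else 7))
step 2: [if@1] (2 == 7)
step 3: [delta@root] false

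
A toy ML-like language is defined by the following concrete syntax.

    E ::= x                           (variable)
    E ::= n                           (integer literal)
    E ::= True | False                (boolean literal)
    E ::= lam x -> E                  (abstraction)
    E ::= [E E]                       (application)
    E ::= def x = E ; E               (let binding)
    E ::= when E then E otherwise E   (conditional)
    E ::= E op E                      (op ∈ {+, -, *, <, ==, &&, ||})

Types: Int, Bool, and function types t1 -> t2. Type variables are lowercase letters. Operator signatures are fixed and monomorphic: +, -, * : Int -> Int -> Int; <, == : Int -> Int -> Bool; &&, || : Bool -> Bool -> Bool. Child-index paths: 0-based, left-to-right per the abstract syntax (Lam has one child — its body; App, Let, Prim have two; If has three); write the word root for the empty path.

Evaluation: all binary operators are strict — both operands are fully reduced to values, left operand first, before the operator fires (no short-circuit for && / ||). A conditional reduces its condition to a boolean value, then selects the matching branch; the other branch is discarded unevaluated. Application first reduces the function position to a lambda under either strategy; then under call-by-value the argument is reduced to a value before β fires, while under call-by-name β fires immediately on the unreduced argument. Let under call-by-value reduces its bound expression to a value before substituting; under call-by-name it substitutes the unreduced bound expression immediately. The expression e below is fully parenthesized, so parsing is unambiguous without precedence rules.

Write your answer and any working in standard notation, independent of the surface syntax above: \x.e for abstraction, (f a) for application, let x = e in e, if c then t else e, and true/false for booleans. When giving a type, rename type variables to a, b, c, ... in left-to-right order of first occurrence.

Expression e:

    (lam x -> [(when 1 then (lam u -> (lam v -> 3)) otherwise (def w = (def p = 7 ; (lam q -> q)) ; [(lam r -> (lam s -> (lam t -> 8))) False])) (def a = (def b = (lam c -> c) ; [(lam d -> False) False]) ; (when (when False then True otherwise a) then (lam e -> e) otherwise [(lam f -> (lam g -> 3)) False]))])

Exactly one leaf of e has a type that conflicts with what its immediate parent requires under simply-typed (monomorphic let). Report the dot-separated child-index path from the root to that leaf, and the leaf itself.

Working:
  unify Int ~ Bool
  FAIL: mismatch Int ~ Bool

Answer: 0.0.0 : 1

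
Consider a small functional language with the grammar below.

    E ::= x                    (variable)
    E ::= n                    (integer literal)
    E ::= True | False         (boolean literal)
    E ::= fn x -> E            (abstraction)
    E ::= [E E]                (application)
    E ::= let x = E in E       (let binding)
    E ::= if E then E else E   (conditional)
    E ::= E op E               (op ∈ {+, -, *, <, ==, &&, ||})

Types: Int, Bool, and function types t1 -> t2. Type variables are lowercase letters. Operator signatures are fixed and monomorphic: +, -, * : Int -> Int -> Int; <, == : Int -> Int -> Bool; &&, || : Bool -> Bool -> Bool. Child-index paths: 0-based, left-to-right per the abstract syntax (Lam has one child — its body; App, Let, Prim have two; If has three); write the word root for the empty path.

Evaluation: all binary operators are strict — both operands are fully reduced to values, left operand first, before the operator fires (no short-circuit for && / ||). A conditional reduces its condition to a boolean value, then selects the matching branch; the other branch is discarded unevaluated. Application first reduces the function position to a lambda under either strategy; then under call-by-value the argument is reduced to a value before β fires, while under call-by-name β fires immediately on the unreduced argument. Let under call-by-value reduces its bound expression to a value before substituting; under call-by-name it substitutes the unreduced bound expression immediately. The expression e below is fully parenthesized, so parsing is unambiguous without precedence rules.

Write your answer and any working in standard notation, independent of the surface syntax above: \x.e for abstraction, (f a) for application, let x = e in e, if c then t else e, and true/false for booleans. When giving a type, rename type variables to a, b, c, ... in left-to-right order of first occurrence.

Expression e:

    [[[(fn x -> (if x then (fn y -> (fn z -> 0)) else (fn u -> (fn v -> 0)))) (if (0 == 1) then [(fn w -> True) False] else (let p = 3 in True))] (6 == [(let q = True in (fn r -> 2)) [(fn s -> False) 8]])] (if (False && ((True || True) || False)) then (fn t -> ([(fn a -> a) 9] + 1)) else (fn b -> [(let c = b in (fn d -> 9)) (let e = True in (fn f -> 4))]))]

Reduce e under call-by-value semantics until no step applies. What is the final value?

Answer: 0

Working:
step 0: ((((\x.(if x then (\y.(\z.0)) else (\u.(\v.0)))) (if (0 == 1) then ((\w.true) false) else (let p = 3 in true))) (6 == ((let q = true in (\r.2)) ((\s.false) 8)))) (if (false && ((true || true) || false)) then (\t.(((\a.a) 9) + 1)) else (\b.((let c = b in (\d.9)) (let e = true in (\f.4))))))
step 1: [delta@0.0.1.0] ((((\x.(if x then (\y.(\z.0)) else (\u.(\v.0)))) (if false then ((\w.true) false) else (let p = 3 in true))) (6 == ((let q = true in (\r.2)) ((\s.false) 8)))) (if (false && ((true || true) || false)) then (\t.(((\a.a) 9) + 1)) else (\b.((let c = b in (\d.9)) (let e = true in (\f.4))))))
step 2: [if@0.0.1] ((((\x.(if x then (\y.(\z.0)) else (\u.(\v.0)))) (let p = 3 in true)) (6 == ((let q = true in (\r.2)) ((\s.false) 8)))) (if (false && ((true || true) || false)) then (\t.(((\a.a) 9) + 1)) else (\b.((let c = b in (\d.9)) (let e = true in (\f.4))))))
step 3: [let@0.0.1] ((((\x.(if x then (\y.(\z.0)) else (\u.(\v.0)))) true) (6 == ((let q = true in (\r.2)) ((\s.false) 8)))) (if (false && ((true || true) || false)) then (\t.(((\a.a) 9) + 1)) else (\b.((let c = b in (\d.9)) (let e = true in (\f.4))))))
step 4: [beta@0.0] (((if true then (\y.(\z.0)) else (\u.(\v.0))) (6 == ((let q = true in (\r.2)) ((\s.false) 8)))) (if (false && ((true || true) || false)) then (\t.(((\a.a) 9) + 1)) else (\b.((let c = b in (\d.9)) (let e = true in (\f.4))))))
step 5: [if@0.0] (((\y.(\z.0)) (6 == ((let q = true in (\r.2)) ((\s.false) 8)))) (if (false && ((true || true) || false)) then (\t.(((\a.a) 9) + 1)) else (\b.((let c = b in (\d.9)) (let e = true in (\f.4))))))
step 6: [let@0.1.1.0] (((\y.(\z.0)) (6 == ((\r.2) ((\s.false) 8)))) (if (false && ((true || true) || false)) then (\t.(((\a.a) 9) + 1)) else (\b.((let c = b in (\d.9)) (let e = true in (\f.4))))))
step 7: [beta@0.1.1.1] (((\y.(\z.0)) (6 == ((\r.2) false))) (if (false && ((true || true) || false)) then (\t.(((\a.a) 9) + 1)) else (\b.((let c = b in (\d.9)) (let e = true in (\f.4))))))
step 8: [beta@0.1.1] (((\y.(\z.0)) (6 == 2)) (if (false && ((true || true) || false)) then (\t.(((\a.a) 9) + 1)) else (\b.((let c = b in (\d.9)) (let e = true in (\f.4))))))
step 9: [delta@0.1] (((\y.(\z.0)) false) (if (false && ((true || true) || false)) then (\t.(((\a.a) 9) + 1)) else (\b.((let c = b in (\d.9)) (let e = true in (\f.4))))))
step 10: [beta@0] ((\z.0) (if (false && ((true || true) || false)) then (\t.(((\a.a) 9) + 1)) else (\b.((let c = b in (\d.9)) (let e = true in (\f.4))))))
step 11: [delta@1.0.1.0] ((\z.0) (if (false && (true || false)) then (\t.(((\a.a) 9) + 1)) else (\b.((let c = b in (\d.9)) (let e = true in (\f.4))))))
step 12: [delta@1.0.1] ((\z.0) (if (false && true) then (\t.(((\a.a) 9) + 1)) else (\b.((let c = b in (\d.9)) (let e = true in (\f.4))))))
step 13: [delta@1.0] ((\z.0) (if false then (\t.(((\a.a) 9) + 1)) else (\b.((let c = b in (\d.9)) (let e = true in (\f.4))))))
step 14: [if@1] ((\z.0) (\b.((let c = b in (\d.9)) (let e = true in (\f.4)))))
step 15: [beta@root] 0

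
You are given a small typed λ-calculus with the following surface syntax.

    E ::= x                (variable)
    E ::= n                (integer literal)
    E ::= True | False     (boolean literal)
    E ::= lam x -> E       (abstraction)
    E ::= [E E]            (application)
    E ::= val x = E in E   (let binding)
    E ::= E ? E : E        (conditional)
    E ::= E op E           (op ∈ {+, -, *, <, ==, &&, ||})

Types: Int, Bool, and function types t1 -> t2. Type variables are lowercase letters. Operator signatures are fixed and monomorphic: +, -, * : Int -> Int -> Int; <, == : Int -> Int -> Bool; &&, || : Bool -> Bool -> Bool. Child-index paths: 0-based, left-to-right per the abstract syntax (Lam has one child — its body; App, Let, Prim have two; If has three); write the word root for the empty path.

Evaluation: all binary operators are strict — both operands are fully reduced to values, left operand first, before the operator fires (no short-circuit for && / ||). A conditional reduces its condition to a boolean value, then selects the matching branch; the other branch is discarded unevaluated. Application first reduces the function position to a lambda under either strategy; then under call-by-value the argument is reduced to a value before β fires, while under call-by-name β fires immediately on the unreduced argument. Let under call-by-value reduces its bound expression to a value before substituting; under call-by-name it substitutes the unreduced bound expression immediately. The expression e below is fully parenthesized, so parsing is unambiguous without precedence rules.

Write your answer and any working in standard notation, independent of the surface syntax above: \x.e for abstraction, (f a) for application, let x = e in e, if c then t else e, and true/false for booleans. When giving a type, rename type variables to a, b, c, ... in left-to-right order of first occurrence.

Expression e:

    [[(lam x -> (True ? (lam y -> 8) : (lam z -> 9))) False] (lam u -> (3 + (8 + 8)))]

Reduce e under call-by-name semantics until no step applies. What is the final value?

Derivation:
step 0: (((\x.(if true then (\y.8) else (\z.9))) false) (\u.(3 + (8 + 8))))
step 1: [beta@0] ((if true then (\y.8) else (\z.9)) (\u.(3 + (8 + 8))))
step 2: [if@0] ((\y.8) (\u.(3 + (8 + 8))))
step 3: [beta@root] 8

Answer: 8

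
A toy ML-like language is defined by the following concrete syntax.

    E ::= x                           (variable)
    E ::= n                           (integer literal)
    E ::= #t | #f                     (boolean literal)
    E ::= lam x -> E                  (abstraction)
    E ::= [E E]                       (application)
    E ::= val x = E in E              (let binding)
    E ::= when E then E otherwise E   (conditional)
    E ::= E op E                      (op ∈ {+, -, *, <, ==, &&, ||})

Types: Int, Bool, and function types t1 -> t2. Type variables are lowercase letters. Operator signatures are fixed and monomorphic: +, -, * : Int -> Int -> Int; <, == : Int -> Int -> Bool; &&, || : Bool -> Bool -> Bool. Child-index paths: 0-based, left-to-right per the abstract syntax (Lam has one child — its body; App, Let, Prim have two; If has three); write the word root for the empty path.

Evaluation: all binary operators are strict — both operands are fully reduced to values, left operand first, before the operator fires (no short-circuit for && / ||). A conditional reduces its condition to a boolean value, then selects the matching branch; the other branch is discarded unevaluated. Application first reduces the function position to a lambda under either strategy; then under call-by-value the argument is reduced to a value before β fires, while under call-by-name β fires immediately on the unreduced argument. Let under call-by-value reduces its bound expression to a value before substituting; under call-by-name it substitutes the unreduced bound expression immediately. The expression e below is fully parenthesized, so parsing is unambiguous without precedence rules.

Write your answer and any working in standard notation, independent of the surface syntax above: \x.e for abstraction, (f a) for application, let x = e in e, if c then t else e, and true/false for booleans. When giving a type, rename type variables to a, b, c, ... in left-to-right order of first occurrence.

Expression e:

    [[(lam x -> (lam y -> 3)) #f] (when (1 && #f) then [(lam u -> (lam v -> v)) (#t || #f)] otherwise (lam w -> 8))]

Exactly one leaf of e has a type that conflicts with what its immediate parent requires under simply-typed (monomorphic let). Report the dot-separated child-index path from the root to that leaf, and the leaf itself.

Answer: 1.0.0 : 1

Derivation:
\y._ : b -> Int
\x._ : a -> b -> Int
  unify a -> b -> Int ~ Bool -> c
  unify a ~ Bool
  unify b -> Int ~ c
_ _ : b -> Int
  unify Int ~ Bool
  FAIL: mismatch Int ~ Bool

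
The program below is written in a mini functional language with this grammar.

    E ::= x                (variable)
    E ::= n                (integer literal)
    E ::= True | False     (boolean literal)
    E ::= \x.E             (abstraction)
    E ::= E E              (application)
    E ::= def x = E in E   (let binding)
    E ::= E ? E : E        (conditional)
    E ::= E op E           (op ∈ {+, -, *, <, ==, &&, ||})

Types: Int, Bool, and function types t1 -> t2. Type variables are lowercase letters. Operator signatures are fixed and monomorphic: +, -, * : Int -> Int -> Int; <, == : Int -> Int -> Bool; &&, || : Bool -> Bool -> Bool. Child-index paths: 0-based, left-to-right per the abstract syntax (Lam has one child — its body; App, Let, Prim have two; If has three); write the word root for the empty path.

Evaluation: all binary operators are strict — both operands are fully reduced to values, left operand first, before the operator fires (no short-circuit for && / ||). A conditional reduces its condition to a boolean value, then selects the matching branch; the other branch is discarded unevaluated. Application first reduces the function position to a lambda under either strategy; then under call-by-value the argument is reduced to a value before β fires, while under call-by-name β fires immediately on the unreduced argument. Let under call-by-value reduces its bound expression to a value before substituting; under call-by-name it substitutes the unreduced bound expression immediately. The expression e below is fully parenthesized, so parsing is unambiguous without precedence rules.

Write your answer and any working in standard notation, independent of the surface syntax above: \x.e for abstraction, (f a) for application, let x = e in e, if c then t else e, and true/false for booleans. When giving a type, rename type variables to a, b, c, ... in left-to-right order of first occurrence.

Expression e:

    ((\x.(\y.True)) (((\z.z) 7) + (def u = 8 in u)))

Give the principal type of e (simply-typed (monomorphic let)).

Derivation:
\y._ : b -> Bool
\x._ : a -> b -> Bool
z : c
\z._ : c -> c
  unify c -> c ~ Int -> d
  unify c ~ Int
  unify Int ~ d
_ _ : Int
  unify Int ~ Int
let u : Int
u : Int
  unify Int ~ Int
  unify a -> b -> Bool ~ Int -> e
  unify a ~ Int
  unify b -> Bool ~ e
_ _ : b -> Bool

Answer: a -> Bool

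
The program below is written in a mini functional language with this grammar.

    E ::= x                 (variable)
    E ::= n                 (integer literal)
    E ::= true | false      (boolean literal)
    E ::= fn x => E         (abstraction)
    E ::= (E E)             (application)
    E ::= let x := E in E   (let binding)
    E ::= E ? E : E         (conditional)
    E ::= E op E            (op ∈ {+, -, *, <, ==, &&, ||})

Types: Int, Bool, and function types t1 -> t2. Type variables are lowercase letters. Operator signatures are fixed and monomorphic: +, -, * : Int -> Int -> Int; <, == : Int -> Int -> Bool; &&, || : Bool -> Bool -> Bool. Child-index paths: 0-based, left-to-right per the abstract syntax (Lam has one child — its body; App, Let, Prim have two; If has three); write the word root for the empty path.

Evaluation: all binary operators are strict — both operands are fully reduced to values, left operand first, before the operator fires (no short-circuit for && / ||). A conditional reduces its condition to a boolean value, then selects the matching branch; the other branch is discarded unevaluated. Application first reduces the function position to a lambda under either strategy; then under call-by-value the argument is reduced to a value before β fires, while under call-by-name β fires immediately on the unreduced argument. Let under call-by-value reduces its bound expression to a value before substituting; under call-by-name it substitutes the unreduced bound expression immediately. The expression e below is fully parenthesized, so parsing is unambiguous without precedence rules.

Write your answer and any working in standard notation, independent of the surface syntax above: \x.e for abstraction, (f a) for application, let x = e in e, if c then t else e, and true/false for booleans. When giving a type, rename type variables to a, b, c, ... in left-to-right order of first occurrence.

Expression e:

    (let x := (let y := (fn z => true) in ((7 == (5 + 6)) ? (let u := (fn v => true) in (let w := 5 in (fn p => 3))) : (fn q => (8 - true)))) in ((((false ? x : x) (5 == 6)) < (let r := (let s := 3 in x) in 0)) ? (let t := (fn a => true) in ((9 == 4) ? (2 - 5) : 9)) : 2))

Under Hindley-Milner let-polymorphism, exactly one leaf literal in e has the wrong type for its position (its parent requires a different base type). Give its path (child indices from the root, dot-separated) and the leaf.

Answer: 0.1.2.0.1 : true

Derivation:
\z._ : a -> Bool
let y : forall. a -> Bool
  unify Int ~ Int
  unify Int ~ Int
  unify Int ~ Int
  unify Int ~ Int
  unify Bool ~ Bool
\v._ : b -> Bool
let u : forall. b -> Bool
let w : Int
\p._ : c -> Int
  unify Int ~ Int
  unify Bool ~ Int
  FAIL: mismatch Bool ~ Int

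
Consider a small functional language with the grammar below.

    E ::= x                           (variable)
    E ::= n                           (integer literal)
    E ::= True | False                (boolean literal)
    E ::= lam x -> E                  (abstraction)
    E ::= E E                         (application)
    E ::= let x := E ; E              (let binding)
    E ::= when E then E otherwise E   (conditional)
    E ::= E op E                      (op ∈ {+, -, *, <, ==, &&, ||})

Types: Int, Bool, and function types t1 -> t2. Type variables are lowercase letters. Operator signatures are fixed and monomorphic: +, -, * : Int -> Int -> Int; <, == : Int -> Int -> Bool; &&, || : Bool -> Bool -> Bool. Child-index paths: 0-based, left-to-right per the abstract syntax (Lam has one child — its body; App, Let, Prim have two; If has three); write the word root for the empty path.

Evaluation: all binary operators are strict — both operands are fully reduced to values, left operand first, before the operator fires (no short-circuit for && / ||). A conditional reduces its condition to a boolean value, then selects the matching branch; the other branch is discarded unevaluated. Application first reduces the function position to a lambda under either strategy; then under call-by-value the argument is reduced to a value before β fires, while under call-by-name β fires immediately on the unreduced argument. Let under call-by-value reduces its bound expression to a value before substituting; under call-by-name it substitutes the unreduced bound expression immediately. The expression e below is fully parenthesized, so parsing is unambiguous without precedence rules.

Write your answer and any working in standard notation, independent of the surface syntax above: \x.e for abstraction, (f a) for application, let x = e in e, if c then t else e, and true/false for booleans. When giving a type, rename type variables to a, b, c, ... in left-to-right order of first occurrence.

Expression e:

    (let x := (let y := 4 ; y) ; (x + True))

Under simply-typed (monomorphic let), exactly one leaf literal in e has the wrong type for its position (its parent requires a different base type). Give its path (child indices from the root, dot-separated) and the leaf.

Trace:
let y : Int
y : Int
let x : Int
x : Int
  unify Int ~ Int
  unify Bool ~ Int
  FAIL: mismatch Bool ~ Int

Answer: 1.1 : true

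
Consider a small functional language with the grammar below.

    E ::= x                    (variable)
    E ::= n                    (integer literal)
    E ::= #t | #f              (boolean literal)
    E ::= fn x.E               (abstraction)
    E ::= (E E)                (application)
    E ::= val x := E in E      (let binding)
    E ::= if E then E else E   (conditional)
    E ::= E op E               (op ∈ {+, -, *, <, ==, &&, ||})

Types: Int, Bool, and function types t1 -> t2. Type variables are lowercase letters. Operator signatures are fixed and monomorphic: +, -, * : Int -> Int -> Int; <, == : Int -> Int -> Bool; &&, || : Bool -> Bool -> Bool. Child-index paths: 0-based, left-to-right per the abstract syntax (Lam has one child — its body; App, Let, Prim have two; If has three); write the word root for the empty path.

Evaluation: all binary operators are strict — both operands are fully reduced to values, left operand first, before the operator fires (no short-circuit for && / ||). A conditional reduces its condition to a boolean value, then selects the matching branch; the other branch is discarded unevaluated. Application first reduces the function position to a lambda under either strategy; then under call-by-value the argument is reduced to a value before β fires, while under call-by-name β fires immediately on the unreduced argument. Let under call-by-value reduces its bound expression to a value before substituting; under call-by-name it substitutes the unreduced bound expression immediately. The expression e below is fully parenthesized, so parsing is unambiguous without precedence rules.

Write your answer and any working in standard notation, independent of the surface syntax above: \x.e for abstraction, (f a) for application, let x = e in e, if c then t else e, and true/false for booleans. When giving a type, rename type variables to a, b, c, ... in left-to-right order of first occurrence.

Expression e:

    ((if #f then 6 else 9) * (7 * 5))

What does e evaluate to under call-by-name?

Answer: 315

Working:
step 0: ((if false then 6 else 9) * (7 * 5))
step 1: [if@0] (9 * (7 * 5))
step 2: [delta@1] (9 * 35)
step 3: [delta@root] 315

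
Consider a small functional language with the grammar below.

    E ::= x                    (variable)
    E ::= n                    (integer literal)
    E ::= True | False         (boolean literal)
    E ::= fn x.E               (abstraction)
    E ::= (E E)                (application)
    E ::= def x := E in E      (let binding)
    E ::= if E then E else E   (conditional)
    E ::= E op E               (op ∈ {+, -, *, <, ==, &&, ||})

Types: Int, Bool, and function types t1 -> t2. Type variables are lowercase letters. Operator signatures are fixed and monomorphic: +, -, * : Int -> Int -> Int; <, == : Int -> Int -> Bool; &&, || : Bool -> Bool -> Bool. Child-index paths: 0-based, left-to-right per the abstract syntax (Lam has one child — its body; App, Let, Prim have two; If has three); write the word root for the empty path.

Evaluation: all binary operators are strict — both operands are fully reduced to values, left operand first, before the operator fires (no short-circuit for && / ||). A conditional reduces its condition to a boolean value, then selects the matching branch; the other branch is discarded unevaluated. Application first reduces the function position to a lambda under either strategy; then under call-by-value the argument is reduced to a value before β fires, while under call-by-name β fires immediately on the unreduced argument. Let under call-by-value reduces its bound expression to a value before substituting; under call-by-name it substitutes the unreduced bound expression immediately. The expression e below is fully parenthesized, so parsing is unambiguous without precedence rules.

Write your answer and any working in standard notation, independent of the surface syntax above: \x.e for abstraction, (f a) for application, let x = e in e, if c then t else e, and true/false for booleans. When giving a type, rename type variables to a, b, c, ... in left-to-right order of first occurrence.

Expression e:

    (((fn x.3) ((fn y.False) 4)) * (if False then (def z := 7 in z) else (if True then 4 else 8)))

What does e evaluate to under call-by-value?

Answer: 12

Trace:
step 0: (((\x.3) ((\y.false) 4)) * (if false then (let z = 7 in z) else (if true then 4 else 8)))
step 1: [beta@0.1] (((\x.3) false) * (if false then (let z = 7 in z) else (if true then 4 else 8)))
step 2: [beta@0] (3 * (if false then (let z = 7 in z) else (if true then 4 else 8)))
step 3: [if@1] (3 * (if true then 4 else 8))
step 4: [if@1] (3 * 4)
step 5: [delta@root] 12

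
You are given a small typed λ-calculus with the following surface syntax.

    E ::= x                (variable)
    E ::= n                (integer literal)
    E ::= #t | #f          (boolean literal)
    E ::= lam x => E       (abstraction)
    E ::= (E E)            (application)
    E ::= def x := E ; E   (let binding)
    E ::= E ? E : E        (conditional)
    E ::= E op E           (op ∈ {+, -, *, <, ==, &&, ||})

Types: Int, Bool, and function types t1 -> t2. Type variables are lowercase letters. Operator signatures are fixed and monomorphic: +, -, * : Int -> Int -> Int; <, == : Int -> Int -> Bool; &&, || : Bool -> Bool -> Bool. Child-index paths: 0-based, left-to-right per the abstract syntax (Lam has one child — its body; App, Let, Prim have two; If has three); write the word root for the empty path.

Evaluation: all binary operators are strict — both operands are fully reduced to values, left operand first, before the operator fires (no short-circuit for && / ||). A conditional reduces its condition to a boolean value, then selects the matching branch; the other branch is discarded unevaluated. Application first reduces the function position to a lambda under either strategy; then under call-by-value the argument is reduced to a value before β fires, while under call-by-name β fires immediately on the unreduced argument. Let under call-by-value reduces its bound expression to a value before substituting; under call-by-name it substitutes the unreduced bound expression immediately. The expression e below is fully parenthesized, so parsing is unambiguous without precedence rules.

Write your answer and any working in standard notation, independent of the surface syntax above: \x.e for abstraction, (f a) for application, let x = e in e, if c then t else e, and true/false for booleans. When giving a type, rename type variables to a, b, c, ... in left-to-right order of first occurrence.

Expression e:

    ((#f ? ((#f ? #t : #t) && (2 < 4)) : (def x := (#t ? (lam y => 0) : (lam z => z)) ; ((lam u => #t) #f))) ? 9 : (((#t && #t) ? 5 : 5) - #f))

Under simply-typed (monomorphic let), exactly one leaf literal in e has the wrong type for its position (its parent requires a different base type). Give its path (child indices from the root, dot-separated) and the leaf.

Working:
  unify Bool ~ Bool
  unify Bool ~ Bool
  unify Bool ~ Bool
  unify Bool ~ Bool
  unify Int ~ Int
  unify Int ~ Int
  unify Bool ~ Bool
  unify Bool ~ Bool
\y._ : a -> Int
z : b
\z._ : b -> b
  unify a -> Int ~ b -> b
  unify a ~ b
  unify Int ~ b
let x : Int -> Int
\u._ : c -> Bool
  unify c -> Bool ~ Bool -> d
  unify c ~ Bool
  unify Bool ~ d
_ _ : Bool
  unify Bool ~ Bool
  unify Bool ~ Bool
  unify Bool ~ Bool
  unify Bool ~ Bool
  unify Bool ~ Bool
  unify Int ~ Int
  unify Int ~ Int
  unify Bool ~ Int
  FAIL: mismatch Bool ~ Int

Answer: 2.1 : false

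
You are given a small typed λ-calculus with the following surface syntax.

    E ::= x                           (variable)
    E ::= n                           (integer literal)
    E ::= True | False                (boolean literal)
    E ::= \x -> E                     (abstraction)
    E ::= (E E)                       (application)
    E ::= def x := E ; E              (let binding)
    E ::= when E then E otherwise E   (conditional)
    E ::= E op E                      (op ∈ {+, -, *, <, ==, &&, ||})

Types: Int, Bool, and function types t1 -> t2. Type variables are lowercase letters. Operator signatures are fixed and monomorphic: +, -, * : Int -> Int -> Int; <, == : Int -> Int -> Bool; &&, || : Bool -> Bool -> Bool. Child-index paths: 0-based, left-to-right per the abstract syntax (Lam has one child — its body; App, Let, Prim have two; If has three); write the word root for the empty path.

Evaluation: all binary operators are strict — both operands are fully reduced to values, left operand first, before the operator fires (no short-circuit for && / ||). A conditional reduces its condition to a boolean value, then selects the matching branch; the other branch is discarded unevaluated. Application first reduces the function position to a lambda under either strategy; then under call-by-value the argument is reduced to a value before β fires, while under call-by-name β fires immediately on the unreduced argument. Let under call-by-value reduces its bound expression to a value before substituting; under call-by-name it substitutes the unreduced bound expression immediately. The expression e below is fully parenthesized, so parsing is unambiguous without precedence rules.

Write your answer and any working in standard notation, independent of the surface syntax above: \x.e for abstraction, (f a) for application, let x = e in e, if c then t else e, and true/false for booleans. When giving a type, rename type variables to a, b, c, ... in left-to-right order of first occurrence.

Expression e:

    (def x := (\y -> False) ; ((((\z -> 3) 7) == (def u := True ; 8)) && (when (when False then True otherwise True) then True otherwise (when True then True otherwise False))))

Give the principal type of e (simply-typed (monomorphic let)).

Trace:
\y._ : a -> Bool
let x : a -> Bool
\z._ : b -> Int
  unify b -> Int ~ Int -> c
  unify b ~ Int
  unify Int ~ c
_ _ : Int
  unify Int ~ Int
let u : Bool
  unify Int ~ Int
  unify Bool ~ Bool
  unify Bool ~ Bool
  unify Bool ~ Bool
  unify Bool ~ Bool
  unify Bool ~ Bool
  unify Bool ~ Bool
  unify Bool ~ Bool
  unify Bool ~ Bool

Answer: Bool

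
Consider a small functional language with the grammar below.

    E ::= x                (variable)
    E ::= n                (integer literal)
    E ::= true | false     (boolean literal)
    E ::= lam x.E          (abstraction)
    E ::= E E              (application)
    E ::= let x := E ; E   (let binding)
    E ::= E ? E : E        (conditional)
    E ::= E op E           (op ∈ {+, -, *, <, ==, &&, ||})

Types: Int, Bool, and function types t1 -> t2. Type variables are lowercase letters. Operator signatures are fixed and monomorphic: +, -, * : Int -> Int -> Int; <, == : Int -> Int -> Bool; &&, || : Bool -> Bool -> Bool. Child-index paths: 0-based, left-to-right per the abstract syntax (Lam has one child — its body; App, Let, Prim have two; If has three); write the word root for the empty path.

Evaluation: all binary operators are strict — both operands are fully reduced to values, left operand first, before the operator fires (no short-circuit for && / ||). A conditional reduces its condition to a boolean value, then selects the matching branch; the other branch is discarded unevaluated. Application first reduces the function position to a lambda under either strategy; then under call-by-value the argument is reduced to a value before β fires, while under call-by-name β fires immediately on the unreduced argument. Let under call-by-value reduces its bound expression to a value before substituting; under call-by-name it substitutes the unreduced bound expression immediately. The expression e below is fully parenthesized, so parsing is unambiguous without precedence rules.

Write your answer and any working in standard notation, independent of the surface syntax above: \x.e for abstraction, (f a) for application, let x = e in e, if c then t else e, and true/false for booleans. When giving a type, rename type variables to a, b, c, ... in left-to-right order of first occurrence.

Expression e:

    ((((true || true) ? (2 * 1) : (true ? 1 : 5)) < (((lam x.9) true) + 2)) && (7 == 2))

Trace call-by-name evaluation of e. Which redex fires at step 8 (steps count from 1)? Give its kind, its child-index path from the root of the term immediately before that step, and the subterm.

Trace:
step 0: (((if (true || true) then (2 * 1) else (if true then 1 else 5)) < (((\x.9) true) + 2)) && (7 == 2))
step 1: [delta@0.0.0] (((if true then (2 * 1) else (if true then 1 else 5)) < (((\x.9) true) + 2)) && (7 == 2))
step 2: [if@0.0] (((2 * 1) < (((\x.9) true) + 2)) && (7 == 2))
step 3: [delta@0.0] ((2 < (((\x.9) true) + 2)) && (7 == 2))
step 4: [beta@0.1.0] ((2 < (9 + 2)) && (7 == 2))
step 5: [delta@0.1] ((2 < 11) && (7 == 2))
step 6: [delta@0] (true && (7 == 2))
step 7: [delta@1] (true && false)
step 8: [delta@root] false

Answer: delta at root : (true && false)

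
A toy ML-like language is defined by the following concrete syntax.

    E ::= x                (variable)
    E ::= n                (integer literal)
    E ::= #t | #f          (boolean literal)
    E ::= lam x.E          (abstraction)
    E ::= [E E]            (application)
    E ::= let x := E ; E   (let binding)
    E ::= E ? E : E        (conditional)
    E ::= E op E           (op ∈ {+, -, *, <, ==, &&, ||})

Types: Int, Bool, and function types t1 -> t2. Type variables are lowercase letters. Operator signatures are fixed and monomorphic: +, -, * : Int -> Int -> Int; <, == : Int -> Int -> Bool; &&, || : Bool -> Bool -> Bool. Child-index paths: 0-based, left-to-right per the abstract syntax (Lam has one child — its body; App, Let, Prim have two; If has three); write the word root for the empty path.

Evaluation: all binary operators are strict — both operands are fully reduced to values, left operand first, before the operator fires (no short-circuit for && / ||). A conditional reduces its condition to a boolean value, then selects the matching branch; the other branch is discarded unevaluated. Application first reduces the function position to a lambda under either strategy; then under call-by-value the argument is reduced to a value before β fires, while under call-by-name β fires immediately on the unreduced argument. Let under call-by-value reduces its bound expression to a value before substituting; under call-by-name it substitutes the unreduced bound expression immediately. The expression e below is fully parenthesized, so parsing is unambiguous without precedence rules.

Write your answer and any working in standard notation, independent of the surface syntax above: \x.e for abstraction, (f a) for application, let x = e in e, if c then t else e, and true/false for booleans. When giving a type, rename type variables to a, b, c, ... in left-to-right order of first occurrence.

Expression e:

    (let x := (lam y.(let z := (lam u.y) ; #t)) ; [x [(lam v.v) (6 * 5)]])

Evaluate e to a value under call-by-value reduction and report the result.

Answer: true

Trace:
step 0: (let x = (\y.(let z = (\u.y) in true)) in (x ((\v.v) (6 * 5))))
step 1: [let@root] ((\y.(let z = (\u.y) in true)) ((\v.v) (6 * 5)))
step 2: [delta@1.1] ((\y.(let z = (\u.y) in true)) ((\v.v) 30))
step 3: [beta@1] ((\y.(let z = (\u.y) in true)) 30)
step 4: [beta@root] (let z = (\u.30) in true)
step 5: [let@root] true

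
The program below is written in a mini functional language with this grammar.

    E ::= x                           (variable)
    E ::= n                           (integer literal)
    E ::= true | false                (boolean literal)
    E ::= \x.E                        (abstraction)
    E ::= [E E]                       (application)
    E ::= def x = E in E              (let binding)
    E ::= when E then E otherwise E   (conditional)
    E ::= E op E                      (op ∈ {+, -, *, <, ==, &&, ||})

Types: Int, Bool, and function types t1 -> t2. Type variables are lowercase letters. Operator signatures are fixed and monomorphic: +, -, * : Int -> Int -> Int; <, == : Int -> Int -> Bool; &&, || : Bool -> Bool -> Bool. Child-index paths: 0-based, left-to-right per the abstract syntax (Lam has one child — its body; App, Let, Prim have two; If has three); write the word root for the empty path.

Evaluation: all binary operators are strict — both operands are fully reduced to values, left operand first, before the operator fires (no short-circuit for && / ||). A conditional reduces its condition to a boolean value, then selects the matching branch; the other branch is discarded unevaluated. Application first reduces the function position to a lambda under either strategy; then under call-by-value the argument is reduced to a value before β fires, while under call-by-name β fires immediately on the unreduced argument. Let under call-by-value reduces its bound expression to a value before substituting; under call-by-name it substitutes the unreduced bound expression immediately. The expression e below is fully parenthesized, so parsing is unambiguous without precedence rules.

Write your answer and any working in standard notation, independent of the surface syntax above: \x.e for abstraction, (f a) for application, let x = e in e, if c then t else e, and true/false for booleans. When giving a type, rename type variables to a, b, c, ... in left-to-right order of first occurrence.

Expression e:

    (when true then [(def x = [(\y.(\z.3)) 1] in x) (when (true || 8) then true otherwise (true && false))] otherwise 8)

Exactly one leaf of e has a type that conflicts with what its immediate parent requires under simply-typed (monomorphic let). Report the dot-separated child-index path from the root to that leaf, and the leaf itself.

Trace:
  unify Bool ~ Bool
\z._ : b -> Int
\y._ : a -> b -> Int
  unify a -> b -> Int ~ Int -> c
  unify a ~ Int
  unify b -> Int ~ c
_ _ : b -> Int
let x : b -> Int
x : b -> Int
  unify Bool ~ Bool
  unify Int ~ Bool
  FAIL: mismatch Int ~ Bool

Answer: 1.1.0.1 : 8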